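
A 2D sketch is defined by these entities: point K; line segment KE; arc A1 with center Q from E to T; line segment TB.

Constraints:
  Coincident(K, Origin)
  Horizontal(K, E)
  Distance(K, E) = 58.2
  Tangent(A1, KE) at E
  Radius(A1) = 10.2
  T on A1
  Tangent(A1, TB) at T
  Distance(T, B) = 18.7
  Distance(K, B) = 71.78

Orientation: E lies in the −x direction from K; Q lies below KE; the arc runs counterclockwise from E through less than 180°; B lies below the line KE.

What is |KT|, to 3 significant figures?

69.3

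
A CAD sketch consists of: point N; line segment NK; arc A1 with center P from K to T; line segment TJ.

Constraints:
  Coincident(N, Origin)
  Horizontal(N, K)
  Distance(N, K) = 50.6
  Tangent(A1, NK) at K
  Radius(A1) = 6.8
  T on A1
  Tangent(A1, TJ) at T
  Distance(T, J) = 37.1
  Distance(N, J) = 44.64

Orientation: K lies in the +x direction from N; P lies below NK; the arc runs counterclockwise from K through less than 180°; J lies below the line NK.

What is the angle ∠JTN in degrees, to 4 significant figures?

65.27°

N is at the origin; N and K share the same y with |NK| = 50.6 and K on the +x side, so K = (50.60, 0.000). A1 meets NK tangentially, so PK is at right angles to NK, so P = K + (0, -6.8) = (50.60, -6.800). Since PT ⟂ TJ (tangency), |PJ| = √(6.8² + 37.1²) = 37.72 regardless of where T sits on A1. So J lies on both circle(N, 44.64) and circle(P, 37.72); the below-NK intersection is J = (26.57, -35.87). T is the foot of the tangent from J: T = (44.66, -3.484).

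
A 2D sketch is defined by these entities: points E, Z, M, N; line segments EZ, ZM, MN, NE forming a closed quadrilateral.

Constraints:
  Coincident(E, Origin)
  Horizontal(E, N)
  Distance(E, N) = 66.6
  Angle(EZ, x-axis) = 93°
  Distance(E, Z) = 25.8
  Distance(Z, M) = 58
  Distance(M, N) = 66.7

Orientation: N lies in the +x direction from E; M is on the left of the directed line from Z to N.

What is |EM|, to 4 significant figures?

76.19

Checks: |ZM| = 58.00 ✓; |MN| = 66.70 ✓.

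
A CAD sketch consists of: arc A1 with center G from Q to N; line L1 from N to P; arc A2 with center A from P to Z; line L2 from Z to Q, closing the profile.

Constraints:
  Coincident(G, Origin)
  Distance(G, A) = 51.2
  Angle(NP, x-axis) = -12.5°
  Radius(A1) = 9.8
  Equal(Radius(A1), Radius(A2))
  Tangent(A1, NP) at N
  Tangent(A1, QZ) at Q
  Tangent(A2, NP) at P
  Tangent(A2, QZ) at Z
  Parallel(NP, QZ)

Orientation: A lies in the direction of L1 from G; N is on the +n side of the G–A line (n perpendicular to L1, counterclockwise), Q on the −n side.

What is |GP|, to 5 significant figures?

52.129

The slot axis is L1's direction at -12.5°, so u = (cos -12.5°, sin -12.5°) = (0.97630, -0.21644) and n = (−sin -12.5°, cos -12.5°) = (0.21644, 0.97630). G is at the origin and A lies 51.2 along u from G, so A = 51.2·u = (49.986, -11.082). Tangency of A1 to both parallel lines with radius 9.8 puts N and Q at G ± 9.8·n: N = (2.1211, 9.5677), Q = (-2.1211, -9.5677). Equal radii place P and Z the same way about A: P = A + 9.8·n = (52.107, -1.5140), Z = A − 9.8·n = (47.865, -20.649). Then |GP| = |P − G| = 52.129.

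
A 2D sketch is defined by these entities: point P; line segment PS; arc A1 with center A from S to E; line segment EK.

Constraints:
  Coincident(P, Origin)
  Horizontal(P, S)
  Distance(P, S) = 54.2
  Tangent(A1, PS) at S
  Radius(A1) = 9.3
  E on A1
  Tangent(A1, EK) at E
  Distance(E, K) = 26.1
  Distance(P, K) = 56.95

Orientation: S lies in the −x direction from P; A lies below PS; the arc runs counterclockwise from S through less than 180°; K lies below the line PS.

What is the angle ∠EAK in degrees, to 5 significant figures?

70.388°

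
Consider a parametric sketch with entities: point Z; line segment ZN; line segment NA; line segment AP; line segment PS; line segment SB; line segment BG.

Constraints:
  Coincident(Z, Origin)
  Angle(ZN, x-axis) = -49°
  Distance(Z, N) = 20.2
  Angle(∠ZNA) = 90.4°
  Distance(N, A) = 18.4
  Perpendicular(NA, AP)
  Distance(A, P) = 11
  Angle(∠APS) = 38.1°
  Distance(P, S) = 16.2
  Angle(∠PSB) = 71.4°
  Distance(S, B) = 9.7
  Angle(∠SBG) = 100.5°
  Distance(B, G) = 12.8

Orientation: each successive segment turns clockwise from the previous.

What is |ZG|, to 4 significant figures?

27.91

∠PSB = 71.4° gives SB at -119.1° from the x-axis; with |SB| = 9.7, B = (3.387, -30.59). ∠SBG = 100.5° gives BG at 161.4° from the x-axis; with |BG| = 12.8, G = (-8.744, -26.51). Then |ZG| = |G − Z| = 27.91.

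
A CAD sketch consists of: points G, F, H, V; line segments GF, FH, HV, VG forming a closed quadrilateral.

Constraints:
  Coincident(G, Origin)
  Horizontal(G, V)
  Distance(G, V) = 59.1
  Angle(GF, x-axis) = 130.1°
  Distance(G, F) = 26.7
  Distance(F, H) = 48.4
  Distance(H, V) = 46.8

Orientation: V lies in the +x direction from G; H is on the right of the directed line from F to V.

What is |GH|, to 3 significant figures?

21.7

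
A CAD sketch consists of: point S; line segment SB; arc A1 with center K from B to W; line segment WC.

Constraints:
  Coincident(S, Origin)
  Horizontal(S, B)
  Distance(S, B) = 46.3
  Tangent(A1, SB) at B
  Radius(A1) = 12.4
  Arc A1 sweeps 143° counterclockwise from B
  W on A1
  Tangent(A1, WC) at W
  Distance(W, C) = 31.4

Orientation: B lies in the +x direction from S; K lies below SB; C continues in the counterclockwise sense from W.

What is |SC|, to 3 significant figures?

76.0

S is at the origin; S and B share the same y with |SB| = 46.3 and B on the +x side, so B = (46.3, 0.00). Tangency of A1 to SB means the radius KB is perpendicular to SB, so K = B + (0, -12.4) = (46.3, -12.4). On A1, B sits at bearing 90° from K; a 143° counterclockwise sweep puts W at bearing 233°, so W = K + 12.4·(cos 233°, sin 233°) = (38.8, -22.3). Tangency of A1 to WC means the radius KW is perpendicular to WC, so WC runs along (−sin 233°, cos 233°); with |WC| = 31.4, C = (63.9, -41.2). Then |SC| = |C − S| = 76.0.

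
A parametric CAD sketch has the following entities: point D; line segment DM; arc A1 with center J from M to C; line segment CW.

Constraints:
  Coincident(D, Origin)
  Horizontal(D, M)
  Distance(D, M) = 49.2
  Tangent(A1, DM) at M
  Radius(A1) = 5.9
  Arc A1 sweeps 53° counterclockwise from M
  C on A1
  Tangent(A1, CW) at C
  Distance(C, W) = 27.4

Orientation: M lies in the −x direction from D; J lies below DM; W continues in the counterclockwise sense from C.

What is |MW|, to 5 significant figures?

32.198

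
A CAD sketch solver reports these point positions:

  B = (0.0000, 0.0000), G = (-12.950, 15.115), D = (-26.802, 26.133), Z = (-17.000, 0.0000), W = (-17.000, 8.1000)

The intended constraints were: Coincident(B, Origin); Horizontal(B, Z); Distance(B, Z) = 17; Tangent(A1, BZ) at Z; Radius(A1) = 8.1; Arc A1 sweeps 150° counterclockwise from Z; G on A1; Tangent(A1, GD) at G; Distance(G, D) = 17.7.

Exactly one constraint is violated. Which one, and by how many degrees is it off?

Tangent(A1, GD) at G — off by 8.50°.

B = (0.00, 0.00) ✓; B.y = 0.00, Z.y = 0.00 ✓; |BZ| = 17.00 ✓; ∠(WZ, ZB) = 90.00° ✓; |WZ| = 8.100 ✓; bearing(W→G) − bearing(W→Z) = 150.0° ✓; |WG| = 8.100 ✓; ∠(WG, GD) = 98.50° ✗; |GD| = 17.70 ✓.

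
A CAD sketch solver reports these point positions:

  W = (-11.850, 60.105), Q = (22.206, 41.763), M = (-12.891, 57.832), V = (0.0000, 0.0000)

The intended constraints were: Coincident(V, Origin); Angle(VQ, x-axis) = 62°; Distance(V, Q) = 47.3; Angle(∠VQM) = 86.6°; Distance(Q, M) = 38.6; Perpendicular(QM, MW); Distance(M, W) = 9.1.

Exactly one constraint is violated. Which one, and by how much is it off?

Distance(M, W) = 9.1 — off by 6.60.

V = (0.00, 0.00) ✓; VQ at 62.00° ✓; |VQ| = 47.30 ✓; ∠VQM = 86.60° ✓; |QM| = 38.60 ✓; ∠(QM, MW) = 90.01° ✓; |MW| = 2.500 ✗.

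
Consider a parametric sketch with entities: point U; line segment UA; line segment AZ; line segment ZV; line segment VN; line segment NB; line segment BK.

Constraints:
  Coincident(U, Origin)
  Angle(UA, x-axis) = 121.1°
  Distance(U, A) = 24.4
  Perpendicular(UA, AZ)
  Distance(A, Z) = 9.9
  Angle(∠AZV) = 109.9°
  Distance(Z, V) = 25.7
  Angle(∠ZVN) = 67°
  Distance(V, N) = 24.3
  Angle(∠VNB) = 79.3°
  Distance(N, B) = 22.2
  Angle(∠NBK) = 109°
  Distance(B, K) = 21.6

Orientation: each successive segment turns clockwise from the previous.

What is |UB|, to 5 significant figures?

23.110

U is at the origin; UA runs at 121.1° with length 24.4, so A = (-12.603, 20.893). UA is perpendicular to AZ, so AZ runs at 31.100°; with |AZ| = 9.9, Z = (-4.1264, 26.007). ∠AZV = 109.9° gives ZV at -39.000° from the x-axis; with |ZV| = 25.7, V = (15.846, 9.8331). ∠ZVN = 67.0° gives VN at -152.00° from the x-axis; with |VN| = 24.3, N = (-5.6093, -1.5751). ∠VNB = 79.3° gives NB at 107.30° from the x-axis; with |NB| = 22.2, B = (-12.211, 19.621). Then |UB| = |B − U| = 23.110.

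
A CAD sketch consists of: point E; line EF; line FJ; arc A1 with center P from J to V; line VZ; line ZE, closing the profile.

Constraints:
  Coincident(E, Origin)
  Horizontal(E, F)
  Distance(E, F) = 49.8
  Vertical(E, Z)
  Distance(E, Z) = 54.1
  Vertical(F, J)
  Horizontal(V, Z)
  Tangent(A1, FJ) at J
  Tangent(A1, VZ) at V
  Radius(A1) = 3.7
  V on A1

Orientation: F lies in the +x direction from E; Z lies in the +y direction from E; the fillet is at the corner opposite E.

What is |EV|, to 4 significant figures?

71.08

E is at the origin; EF is horizontal with |EF| = 49.8 and F on the +x side, so F = (49.80, 0.000). E and Z share the same x with |EZ| = 54.1 and Z on the +y side, so Z = (0.000, 54.10). The virtual corner opposite E is at (49.80, 54.10). The tangent condition forces PJ to be normal to FJ and since A1 is tangent to VZ there, PV ⟂ VZ, with radius 3.7, so the center P sits 3.7 in from both sides at P = (46.10, 50.40). That places the tangent points at J = (49.80, 50.40) on FJ and V = (46.10, 54.10) on VZ. Then |EV| = |V − E| = 71.08.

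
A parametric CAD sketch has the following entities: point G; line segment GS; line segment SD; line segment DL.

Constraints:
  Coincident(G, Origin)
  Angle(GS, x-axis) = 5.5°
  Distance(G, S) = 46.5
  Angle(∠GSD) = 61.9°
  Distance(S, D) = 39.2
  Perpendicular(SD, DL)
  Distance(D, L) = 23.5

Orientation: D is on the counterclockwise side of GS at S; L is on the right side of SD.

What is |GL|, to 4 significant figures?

66.80

∠GSD = 61.9°, so SD runs at 5.5° + (180° − 61.9°) = 123.6° from the x-axis; with |SD| = 39.2, D = S + 39.2·(cos 123.6°, sin 123.6°) = (24.59, 37.11). The perpendicularity gives DL at right angles to SD; with |DL| = 23.5 on the right of SD, L = D + 23.5·(0.8329, 0.5534) = (44.17, 50.11). Then |GL| = |L − G| = 66.80.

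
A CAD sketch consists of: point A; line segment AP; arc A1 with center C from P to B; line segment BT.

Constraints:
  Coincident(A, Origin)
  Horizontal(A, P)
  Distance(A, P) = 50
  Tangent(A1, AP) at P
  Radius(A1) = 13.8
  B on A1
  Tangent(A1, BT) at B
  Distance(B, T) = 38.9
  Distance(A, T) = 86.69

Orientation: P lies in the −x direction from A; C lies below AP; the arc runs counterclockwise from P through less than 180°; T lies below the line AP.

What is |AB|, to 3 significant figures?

64.4

Checks: ∠(CP, PA) = 90.00° ✓; |CB| = 13.80 ✓; ∠(CB, BT) = 90.00° ✓; |BT| = 38.90 ✓; |AT| = 86.69 ✓.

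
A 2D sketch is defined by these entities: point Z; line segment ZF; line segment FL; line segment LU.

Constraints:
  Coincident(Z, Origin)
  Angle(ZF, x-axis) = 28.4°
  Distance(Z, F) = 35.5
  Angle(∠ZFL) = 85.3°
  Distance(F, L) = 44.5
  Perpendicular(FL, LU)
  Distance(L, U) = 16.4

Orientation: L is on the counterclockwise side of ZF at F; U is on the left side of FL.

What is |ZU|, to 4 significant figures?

45.72

Z is at the origin; ZF runs at 28.4° with length 35.5, so F = 35.5·(cos 28.4°, sin 28.4°) = (31.23, 16.88). ∠ZFL = 85.3°, so FL runs at 28.4° + (180° − 85.3°) = 123.1° from the x-axis; with |FL| = 44.5, L = F + 44.5·(cos 123.1°, sin 123.1°) = (6.926, 54.16). FL is perpendicular to LU; with |LU| = 16.4 on the left of FL, U = L + 16.4·(-0.8377, -0.5461) = (-6.813, 45.21). Then |ZU| = |U − Z| = 45.72.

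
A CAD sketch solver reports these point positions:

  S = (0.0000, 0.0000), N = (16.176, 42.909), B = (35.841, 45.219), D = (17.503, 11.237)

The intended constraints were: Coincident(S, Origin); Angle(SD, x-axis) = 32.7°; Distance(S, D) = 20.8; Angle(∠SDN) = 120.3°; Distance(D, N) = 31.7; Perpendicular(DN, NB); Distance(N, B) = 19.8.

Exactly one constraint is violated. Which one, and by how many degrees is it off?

Perpendicular(DN, NB) — off by 4.30°.

S = (0.00, 0.00) ✓; SD at 32.70° ✓; |SD| = 20.80 ✓; ∠SDN = 120.3° ✓; |DN| = 31.70 ✓; ∠(DN, NB) = 85.70° ✗; |NB| = 19.80 ✓.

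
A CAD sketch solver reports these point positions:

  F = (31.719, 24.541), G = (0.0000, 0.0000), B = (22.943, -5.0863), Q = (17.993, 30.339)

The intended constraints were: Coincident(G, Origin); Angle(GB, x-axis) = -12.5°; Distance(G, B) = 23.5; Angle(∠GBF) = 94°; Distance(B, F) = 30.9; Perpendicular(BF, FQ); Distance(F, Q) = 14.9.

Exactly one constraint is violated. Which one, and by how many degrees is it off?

Perpendicular(BF, FQ) — off by 6.40°.

G = (0.00, 0.00) ✓; GB at -12.50° ✓; |GB| = 23.50 ✓; ∠GBF = 94.00° ✓; |BF| = 30.90 ✓; ∠(BF, FQ) = 83.60° ✗; |FQ| = 14.90 ✓.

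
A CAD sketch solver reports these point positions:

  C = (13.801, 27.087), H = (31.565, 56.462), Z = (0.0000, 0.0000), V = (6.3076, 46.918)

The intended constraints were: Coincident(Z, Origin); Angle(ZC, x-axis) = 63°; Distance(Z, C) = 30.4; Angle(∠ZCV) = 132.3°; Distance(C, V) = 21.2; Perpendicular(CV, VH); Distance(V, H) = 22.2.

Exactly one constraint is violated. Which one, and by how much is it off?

Distance(V, H) = 22.2 — off by 4.80.

Z = (0.00, 0.00) ✓; ZC at 63.00° ✓; |ZC| = 30.40 ✓; ∠ZCV = 132.3° ✓; |CV| = 21.20 ✓; ∠(CV, VH) = 90.00° ✓; |VH| = 27.00 ✗.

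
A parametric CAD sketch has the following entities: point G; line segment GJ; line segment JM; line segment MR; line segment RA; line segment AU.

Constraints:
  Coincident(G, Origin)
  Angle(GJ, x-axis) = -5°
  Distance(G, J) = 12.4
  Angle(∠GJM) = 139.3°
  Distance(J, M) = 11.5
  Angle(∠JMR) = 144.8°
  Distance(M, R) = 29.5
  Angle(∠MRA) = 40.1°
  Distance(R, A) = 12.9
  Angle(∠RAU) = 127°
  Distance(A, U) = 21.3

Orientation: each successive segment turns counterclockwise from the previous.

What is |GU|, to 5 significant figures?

18.854

G is at the origin; GJ runs at -5.0° with length 12.4, so J = (12.353, -1.0807). ∠GJM = 139.3° gives JM at 35.700° from the x-axis; with |JM| = 11.5, M = (21.692, 5.6300). ∠JMR = 144.8° gives MR at 70.900° from the x-axis; with |MR| = 29.5, R = (31.345, 33.506). ∠MRA = 40.1° gives RA at -149.20° from the x-axis; with |RA| = 12.9, A = (20.264, 26.901). ∠RAU = 127.0° gives AU at -96.200° from the x-axis; with |AU| = 21.3, U = (17.964, 5.7252). Then |GU| = |U − G| = 18.854.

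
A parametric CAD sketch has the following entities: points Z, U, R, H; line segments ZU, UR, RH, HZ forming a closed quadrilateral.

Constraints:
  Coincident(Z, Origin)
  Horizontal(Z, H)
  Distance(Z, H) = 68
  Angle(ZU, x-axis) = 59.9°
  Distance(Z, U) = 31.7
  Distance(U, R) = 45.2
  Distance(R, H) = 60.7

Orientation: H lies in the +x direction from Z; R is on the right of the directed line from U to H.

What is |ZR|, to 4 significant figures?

19.96

Z is at the origin; ZH is horizontal with |ZH| = 68.0 and H in +x, so H = (68.0, 0). ZU runs at 59.9° with |ZU| = 31.7, so U = (15.90, 27.43). R is determined by |UR| = 45.2 and |RH| = 60.7 together: it lies at the intersection of circle(U, 45.2) and circle(H, 60.7). With |UH| = 58.88, the foot of the radical line on UH is 15.50 from U and the perpendicular offset is √(45.2² − 15.50²) = 42.46. Taking the right-of-UH solution: R = (9.837, -17.37).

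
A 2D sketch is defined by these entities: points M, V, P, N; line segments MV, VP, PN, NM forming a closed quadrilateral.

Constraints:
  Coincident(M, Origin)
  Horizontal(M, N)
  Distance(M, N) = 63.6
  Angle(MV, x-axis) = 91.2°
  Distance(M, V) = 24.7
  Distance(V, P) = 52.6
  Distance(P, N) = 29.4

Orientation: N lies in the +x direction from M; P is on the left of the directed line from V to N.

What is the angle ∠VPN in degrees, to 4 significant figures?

110.6°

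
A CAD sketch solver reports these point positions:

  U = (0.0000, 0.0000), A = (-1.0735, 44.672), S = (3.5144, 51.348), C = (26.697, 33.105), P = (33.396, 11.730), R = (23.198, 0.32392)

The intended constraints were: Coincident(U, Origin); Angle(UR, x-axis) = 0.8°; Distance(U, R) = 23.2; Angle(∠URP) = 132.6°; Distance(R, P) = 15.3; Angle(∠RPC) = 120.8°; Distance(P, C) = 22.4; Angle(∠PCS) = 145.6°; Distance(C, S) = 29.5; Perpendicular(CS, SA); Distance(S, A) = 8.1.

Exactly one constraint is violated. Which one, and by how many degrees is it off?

Perpendicular(CS, SA) — off by 3.70°.

U = (0.00, 0.00) ✓; UR at 0.8000° ✓; |UR| = 23.20 ✓; ∠URP = 132.6° ✓; |RP| = 15.30 ✓; ∠RPC = 120.8° ✓; |PC| = 22.40 ✓; ∠PCS = 145.6° ✓; |CS| = 29.50 ✓; ∠(CS, SA) = 93.70° ✗; |SA| = 8.100 ✓.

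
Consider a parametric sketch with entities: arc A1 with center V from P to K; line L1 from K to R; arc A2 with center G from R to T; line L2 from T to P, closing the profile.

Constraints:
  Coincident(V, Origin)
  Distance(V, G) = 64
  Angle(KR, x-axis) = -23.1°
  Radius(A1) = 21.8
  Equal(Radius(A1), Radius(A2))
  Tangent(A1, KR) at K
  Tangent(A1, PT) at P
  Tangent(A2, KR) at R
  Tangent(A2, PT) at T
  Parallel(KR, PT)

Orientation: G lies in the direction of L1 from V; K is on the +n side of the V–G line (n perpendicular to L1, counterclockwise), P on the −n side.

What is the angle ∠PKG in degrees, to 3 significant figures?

71.2°

V is at the origin and G lies 64.0 along u from V, so G = 64.0·u = (58.9, -25.1). Tangency of A1 to both parallel lines with radius 21.8 puts K and P at V ± 21.8·n: K = (8.55, 20.1), P = (-8.55, -20.1). Then cos ∠PKG = KP·KG / (|KP||KG|), giving 71.2°.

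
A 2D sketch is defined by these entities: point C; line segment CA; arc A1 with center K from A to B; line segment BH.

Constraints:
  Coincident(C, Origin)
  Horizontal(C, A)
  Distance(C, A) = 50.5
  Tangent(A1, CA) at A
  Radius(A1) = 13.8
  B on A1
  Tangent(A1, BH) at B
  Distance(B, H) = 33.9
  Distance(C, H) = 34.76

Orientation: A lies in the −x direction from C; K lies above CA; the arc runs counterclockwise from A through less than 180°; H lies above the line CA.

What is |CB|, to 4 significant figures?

40.46

C is at the origin; C and A share the same y with |CA| = 50.5 and A on the −x side, so A = (-50.50, 0.000). Tangency of A1 to CA means the radius KA is perpendicular to CA, so K = A + (0, 13.8) = (-50.50, 13.80). Since KB ⟂ BH (tangency), |KH| = √(13.8² + 33.9²) = 36.60 regardless of where B sits on A1. So H lies on both circle(C, 34.76) and circle(K, 36.60); the above-CA intersection is H = (-17.65, 29.94). B is the foot of the tangent from H: B = (-40.19, 4.624).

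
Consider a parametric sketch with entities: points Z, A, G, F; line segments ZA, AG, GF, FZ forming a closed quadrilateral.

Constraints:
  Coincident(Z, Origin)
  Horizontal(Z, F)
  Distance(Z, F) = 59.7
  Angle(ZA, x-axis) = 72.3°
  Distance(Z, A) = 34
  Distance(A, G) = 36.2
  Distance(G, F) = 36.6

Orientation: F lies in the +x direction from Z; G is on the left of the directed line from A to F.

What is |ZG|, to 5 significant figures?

57.680

Checks: |AG| = 36.20 ✓; |GF| = 36.60 ✓.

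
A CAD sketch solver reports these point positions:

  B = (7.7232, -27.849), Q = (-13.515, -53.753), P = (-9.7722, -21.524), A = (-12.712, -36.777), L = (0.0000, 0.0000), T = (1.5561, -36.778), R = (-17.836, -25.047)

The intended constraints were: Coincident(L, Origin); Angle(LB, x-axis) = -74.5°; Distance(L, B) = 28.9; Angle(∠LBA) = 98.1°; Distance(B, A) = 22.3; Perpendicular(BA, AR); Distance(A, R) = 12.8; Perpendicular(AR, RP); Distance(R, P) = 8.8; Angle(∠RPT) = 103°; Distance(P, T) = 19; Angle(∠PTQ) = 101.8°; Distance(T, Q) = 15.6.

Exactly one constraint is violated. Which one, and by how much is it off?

Distance(T, Q) = 15.6 — off by 7.10.

L = (0.00, 0.00) ✓; LB at -74.50° ✓; |LB| = 28.90 ✓; ∠LBA = 98.10° ✓; |BA| = 22.30 ✓; ∠(BA, AR) = 90.00° ✓; |AR| = 12.80 ✓; ∠(AR, RP) = 90.00° ✓; |RP| = 8.800 ✓; ∠RPT = 103.0° ✓; |PT| = 19.00 ✓; ∠PTQ = 101.8° ✓; |TQ| = 22.70 ✗.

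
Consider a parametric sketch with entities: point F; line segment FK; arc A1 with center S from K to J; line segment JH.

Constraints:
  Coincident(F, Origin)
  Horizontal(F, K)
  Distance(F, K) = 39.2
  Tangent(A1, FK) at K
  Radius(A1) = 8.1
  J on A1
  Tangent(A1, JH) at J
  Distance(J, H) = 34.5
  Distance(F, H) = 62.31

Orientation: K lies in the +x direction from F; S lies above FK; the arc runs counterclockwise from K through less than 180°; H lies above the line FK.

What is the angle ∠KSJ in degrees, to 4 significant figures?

93.72°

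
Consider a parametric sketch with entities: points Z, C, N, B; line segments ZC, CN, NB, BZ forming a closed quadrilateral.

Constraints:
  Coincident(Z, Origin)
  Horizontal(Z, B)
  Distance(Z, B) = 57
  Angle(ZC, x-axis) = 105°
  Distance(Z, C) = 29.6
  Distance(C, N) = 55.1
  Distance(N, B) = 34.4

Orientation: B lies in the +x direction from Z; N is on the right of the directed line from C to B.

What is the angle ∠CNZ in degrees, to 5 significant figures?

22.350°

Checks: |CN| = 55.10 ✓; |NB| = 34.40 ✓.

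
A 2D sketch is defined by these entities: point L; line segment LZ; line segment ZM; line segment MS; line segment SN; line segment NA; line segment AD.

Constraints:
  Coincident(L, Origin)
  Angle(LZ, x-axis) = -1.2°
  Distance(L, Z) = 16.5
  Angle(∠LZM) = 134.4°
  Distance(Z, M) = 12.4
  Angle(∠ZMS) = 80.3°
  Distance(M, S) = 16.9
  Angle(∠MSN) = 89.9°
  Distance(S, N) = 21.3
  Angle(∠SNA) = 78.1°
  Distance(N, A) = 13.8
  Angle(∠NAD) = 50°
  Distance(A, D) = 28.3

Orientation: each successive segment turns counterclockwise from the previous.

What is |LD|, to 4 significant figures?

22.91

L is at the origin; LZ runs at -1.2° with length 16.5, so Z = (16.50, -0.3455). ∠LZM = 134.4° gives ZM at 44.40° from the x-axis; with |ZM| = 12.4, M = (25.36, 8.330). ∠ZMS = 80.3° gives MS at 144.1° from the x-axis; with |MS| = 16.9, S = (11.67, 18.24). ∠MSN = 89.9° gives SN at -125.8° from the x-axis; with |SN| = 21.3, N = (-0.7935, 0.9643). ∠SNA = 78.1° gives NA at -23.90° from the x-axis; with |NA| = 13.8, A = (11.82, -4.627). ∠NAD = 50.0° gives AD at 106.1° from the x-axis; with |AD| = 28.3, D = (3.975, 22.56). Then |LD| = |D − L| = 22.91.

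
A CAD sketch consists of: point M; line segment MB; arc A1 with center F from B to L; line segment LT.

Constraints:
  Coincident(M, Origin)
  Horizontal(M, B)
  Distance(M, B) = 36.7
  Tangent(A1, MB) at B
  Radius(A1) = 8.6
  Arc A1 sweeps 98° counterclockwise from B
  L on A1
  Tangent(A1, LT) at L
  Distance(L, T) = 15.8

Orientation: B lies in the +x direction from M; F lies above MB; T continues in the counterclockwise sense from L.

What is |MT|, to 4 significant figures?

49.98

On A1, B sits at bearing -90° from F; a 98° counterclockwise sweep puts L at bearing 8°, so L = F + 8.6·(cos 8°, sin 8°) = (45.22, 9.797). Tangency of A1 to LT means the radius FL is perpendicular to LT, so LT runs along (−sin 8°, cos 8°); with |LT| = 15.8, T = (43.02, 25.44). Then |MT| = |T − M| = 49.98.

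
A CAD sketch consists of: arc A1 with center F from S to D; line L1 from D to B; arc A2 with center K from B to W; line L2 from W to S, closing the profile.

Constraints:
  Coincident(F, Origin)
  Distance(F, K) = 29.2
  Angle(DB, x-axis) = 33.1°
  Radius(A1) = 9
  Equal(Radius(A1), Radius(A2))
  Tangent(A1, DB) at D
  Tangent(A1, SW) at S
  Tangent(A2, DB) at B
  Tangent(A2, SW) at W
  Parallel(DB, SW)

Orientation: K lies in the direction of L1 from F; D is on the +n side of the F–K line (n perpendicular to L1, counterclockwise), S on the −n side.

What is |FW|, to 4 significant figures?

30.56

Tangency of A1 to both parallel lines with radius 9.0 puts D and S at F ± 9.0·n: D = (-4.915, 7.539), S = (4.915, -7.539). Equal radii place B and W the same way about K: B = K + 9.0·n = (19.55, 23.49), W = K − 9.0·n = (29.38, 8.407). Then |FW| = |W − F| = 30.56.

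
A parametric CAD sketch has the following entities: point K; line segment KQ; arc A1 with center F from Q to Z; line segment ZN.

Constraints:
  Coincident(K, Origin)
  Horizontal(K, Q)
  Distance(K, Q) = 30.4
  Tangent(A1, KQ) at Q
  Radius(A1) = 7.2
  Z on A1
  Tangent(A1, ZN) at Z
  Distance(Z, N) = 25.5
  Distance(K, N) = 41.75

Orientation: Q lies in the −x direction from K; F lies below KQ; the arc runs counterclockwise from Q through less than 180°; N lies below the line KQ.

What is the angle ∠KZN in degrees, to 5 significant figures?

79.002°

Checks: |FZ| = 7.200 ✓; ∠(FZ, ZN) = 90.00° ✓; |ZN| = 25.50 ✓; |KN| = 41.75 ✓.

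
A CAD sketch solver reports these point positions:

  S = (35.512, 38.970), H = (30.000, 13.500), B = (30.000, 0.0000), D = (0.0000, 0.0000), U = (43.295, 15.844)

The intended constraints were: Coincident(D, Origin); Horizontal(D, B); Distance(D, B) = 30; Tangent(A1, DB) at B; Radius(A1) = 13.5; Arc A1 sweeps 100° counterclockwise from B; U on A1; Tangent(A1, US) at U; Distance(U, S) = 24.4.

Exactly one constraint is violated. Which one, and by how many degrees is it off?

Tangent(A1, US) at U — off by 8.60°.

D = (0.00, 0.00) ✓; D.y = 0.00, B.y = 0.00 ✓; |DB| = 30.00 ✓; ∠(HB, BD) = 90.00° ✓; |HB| = 13.50 ✓; bearing(H→U) − bearing(H→B) = 100.0° ✓; |HU| = 13.50 ✓; ∠(HU, US) = 81.40° ✗; |US| = 24.40 ✓.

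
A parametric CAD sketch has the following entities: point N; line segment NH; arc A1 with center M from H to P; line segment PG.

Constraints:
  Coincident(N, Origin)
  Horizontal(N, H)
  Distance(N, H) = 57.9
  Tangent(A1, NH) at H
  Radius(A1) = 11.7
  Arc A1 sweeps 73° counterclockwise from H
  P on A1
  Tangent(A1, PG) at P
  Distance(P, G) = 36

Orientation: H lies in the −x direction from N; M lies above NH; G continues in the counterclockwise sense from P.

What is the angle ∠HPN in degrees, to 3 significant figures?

133°

Tangency of A1 to NH means the radius MH is perpendicular to NH, so M = H + (0, 11.7) = (-57.9, 11.7). On A1, H sits at bearing -90° from M; a 73° counterclockwise sweep puts P at bearing -17°, so P = M + 11.7·(cos -17°, sin -17°) = (-46.7, 8.28). Then cos ∠HPN = PH·PN / (|PH||PN|), giving 133°.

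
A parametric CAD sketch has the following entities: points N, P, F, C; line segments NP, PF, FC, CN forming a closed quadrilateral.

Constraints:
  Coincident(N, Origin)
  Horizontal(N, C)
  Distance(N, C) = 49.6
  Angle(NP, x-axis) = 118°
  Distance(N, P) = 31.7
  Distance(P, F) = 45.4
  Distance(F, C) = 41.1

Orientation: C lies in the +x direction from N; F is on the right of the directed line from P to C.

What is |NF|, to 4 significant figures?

14.08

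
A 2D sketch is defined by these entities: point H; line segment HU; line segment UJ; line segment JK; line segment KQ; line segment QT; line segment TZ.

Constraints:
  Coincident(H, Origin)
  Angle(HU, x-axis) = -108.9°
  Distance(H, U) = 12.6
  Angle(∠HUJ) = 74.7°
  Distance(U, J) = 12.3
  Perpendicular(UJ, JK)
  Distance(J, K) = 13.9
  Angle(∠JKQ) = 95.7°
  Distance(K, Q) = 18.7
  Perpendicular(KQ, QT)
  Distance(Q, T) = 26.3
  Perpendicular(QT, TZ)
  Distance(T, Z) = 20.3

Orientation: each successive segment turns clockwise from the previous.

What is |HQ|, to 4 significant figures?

10.28

UJ is perpendicular to JK, so JK runs at 55.80°; with |JK| = 13.9, K = (-6.441, 6.489). ∠JKQ = 95.7° gives KQ at -28.50° from the x-axis; with |KQ| = 18.7, Q = (9.992, -2.433). Then |HQ| = |Q − H| = 10.28.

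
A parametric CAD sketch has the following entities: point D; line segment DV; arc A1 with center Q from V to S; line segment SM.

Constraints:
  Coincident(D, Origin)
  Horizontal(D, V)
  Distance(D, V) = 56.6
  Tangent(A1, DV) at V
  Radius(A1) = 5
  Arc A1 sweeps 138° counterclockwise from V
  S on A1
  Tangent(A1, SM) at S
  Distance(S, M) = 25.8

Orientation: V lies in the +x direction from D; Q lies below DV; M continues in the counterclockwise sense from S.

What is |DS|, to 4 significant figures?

53.96

Tangency of A1 to DV means the radius QV is perpendicular to DV, so Q = V + (0, -5) = (56.60, -5.000). On A1, V sits at bearing 90° from Q; a 138° counterclockwise sweep puts S at bearing 228°, so S = Q + 5.0·(cos 228°, sin 228°) = (53.25, -8.716). Then |DS| = |S − D| = 53.96.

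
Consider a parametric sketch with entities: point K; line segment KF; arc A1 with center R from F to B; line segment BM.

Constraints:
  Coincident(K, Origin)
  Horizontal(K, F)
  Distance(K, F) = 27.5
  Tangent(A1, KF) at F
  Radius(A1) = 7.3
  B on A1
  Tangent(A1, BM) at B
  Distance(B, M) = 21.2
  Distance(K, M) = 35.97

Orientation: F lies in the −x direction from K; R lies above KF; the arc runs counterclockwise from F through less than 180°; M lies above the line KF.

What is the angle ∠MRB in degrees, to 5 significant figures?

70.999°

Checks: |RB| = 7.300 ✓; ∠(RB, BM) = 90.00° ✓; |BM| = 21.20 ✓; |KM| = 35.97 ✓.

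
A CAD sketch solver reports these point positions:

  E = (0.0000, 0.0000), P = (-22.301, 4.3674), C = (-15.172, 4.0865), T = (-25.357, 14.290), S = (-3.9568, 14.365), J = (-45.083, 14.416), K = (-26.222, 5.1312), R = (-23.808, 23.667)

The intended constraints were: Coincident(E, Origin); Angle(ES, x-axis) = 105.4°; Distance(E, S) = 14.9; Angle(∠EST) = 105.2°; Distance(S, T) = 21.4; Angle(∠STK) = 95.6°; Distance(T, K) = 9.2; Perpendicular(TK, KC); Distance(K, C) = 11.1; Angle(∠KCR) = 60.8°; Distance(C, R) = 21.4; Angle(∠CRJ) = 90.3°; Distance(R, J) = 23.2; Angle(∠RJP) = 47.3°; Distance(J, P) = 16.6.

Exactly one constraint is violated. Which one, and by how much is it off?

Distance(J, P) = 16.6 — off by 8.30.

E = (0.00, 0.00) ✓; ES at 105.4° ✓; |ES| = 14.90 ✓; ∠EST = 105.2° ✓; |ST| = 21.40 ✓; ∠STK = 95.60° ✓; |TK| = 9.200 ✓; ∠(TK, KC) = 89.99° ✓; |KC| = 11.10 ✓; ∠KCR = 60.80° ✓; |CR| = 21.40 ✓; ∠CRJ = 90.30° ✓; |RJ| = 23.20 ✓; ∠RJP = 47.30° ✓; |JP| = 24.90 ✗.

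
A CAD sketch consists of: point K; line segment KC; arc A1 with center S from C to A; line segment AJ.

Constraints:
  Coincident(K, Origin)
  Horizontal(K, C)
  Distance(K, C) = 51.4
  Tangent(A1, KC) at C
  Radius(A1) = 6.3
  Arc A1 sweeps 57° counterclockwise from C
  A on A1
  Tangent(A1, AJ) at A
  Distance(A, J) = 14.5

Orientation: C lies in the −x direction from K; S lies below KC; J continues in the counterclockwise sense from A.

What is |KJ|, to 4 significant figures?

66.31

On A1, C sits at bearing 90° from S; a 57° counterclockwise sweep puts A at bearing 147°, so A = S + 6.3·(cos 147°, sin 147°) = (-56.68, -2.869). Since A1 is tangent to AJ there, SA ⟂ AJ, so AJ runs along (−sin 147°, cos 147°); with |AJ| = 14.5, J = (-64.58, -15.03). Then |KJ| = |J − K| = 66.31.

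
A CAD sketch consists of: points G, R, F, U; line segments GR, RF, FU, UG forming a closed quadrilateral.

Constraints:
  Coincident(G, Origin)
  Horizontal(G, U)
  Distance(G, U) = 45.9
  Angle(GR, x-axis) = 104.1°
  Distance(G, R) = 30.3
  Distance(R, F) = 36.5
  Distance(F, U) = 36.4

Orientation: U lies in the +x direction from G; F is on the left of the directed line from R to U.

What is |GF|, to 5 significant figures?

43.370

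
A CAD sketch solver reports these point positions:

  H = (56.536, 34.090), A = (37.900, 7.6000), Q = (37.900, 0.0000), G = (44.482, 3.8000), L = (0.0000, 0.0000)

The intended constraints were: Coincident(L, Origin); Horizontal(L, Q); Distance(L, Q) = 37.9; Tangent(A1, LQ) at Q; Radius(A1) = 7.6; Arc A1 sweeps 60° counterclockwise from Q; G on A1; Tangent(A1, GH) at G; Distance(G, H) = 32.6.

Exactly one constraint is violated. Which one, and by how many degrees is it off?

Tangent(A1, GH) at G — off by 8.30°.

L = (0.00, 0.00) ✓; L.y = 0.00, Q.y = 0.00 ✓; |LQ| = 37.90 ✓; ∠(AQ, QL) = 90.00° ✓; |AQ| = 7.600 ✓; bearing(A→G) − bearing(A→Q) = 60.00° ✓; |AG| = 7.600 ✓; ∠(AG, GH) = 81.70° ✗; |GH| = 32.60 ✓.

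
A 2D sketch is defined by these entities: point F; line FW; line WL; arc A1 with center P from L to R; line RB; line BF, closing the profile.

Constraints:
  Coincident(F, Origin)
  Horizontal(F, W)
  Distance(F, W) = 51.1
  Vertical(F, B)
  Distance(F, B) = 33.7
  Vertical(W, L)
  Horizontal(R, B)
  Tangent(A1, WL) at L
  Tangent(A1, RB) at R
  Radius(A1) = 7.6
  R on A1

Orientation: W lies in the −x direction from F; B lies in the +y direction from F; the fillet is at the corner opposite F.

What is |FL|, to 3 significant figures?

57.4

The virtual corner opposite F is at (-51.1, 33.7). A1 meets WL tangentially, so PL is at right angles to WL and tangency of A1 to RB means the radius PR is perpendicular to RB, with radius 7.6, so the center P sits 7.6 in from both sides at P = (-43.5, 26.1). That places the tangent points at L = (-51.1, 26.1) on WL and R = (-43.5, 33.7) on RB. Then |FL| = |L − F| = 57.4.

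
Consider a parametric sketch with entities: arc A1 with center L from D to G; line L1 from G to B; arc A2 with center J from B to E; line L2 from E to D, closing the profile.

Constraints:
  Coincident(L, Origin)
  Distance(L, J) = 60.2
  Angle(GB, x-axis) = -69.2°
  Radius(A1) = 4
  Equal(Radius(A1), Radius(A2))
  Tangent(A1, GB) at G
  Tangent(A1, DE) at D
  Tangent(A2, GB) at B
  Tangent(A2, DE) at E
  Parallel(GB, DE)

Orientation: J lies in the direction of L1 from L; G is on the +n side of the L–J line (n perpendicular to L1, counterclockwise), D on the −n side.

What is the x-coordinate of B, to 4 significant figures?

25.12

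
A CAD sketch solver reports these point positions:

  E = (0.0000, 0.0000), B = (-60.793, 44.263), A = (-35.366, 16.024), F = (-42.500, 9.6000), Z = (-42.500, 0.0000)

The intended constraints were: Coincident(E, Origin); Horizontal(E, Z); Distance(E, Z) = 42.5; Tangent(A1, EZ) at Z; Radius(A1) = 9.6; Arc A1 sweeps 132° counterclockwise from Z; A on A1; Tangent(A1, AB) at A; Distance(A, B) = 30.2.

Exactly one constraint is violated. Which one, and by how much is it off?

Distance(A, B) = 30.2 — off by 7.80.

E = (0.00, 0.00) ✓; E.y = 0.00, Z.y = 0.00 ✓; |EZ| = 42.50 ✓; ∠(FZ, ZE) = 90.00° ✓; |FZ| = 9.600 ✓; bearing(F→A) − bearing(F→Z) = 132.0° ✓; |FA| = 9.600 ✓; ∠(FA, AB) = 90.00° ✓; |AB| = 38.00 ✗.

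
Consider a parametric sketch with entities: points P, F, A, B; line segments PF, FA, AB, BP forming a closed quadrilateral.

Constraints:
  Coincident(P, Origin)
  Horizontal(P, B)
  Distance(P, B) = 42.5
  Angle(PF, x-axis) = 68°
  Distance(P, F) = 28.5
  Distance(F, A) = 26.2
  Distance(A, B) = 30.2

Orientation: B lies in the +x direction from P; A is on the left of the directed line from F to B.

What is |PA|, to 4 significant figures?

47.15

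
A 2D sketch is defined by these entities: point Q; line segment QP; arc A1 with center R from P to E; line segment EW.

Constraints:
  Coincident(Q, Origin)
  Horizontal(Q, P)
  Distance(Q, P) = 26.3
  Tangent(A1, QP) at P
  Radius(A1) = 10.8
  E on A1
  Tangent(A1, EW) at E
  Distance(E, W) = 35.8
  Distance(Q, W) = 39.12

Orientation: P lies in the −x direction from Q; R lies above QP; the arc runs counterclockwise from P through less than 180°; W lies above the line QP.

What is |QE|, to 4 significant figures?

17.64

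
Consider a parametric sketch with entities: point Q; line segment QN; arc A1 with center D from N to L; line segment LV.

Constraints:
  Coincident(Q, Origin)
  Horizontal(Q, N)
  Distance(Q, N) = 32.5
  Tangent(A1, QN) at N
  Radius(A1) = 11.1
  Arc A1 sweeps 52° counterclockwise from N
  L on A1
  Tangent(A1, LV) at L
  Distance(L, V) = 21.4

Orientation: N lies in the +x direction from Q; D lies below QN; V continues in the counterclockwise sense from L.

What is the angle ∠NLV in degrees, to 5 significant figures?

154.00°

Q is at the origin; Q and N share the same y with |QN| = 32.5 and N on the +x side, so N = (32.500, 0.0000). The tangent condition forces DN to be normal to QN, so D = N + (0, -11.1) = (32.500, -11.100). On A1, N sits at bearing 90° from D; a 52° counterclockwise sweep puts L at bearing 142°, so L = D + 11.1·(cos 142°, sin 142°) = (23.753, -4.2662). A1 meets LV tangentially, so DL is at right angles to LV, so LV runs along (−sin 142°, cos 142°); with |LV| = 21.4, V = (10.578, -21.130). Then cos ∠NLV = LN·LV / (|LN||LV|), giving 154.00°.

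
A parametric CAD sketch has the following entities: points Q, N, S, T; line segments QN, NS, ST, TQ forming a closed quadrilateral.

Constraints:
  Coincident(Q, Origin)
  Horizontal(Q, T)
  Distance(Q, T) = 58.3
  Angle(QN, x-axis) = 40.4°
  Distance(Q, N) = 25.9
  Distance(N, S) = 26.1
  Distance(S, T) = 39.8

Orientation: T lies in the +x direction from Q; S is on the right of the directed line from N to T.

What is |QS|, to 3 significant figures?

21.7

Q is at the origin; QT is horizontal with |QT| = 58.3 and T in +x, so T = (58.3, 0). QN runs at 40.4° with |QN| = 25.9, so N = (19.7, 16.8). S is determined by |NS| = 26.1 and |ST| = 39.8 together: it lies at the intersection of circle(N, 26.1) and circle(T, 39.8). With |NT| = 42.1, the foot of the radical line on NT is 10.3 from N and the perpendicular offset is √(26.1² − 10.3²) = 24.0. Taking the right-of-NT solution: S = (19.6, -9.31).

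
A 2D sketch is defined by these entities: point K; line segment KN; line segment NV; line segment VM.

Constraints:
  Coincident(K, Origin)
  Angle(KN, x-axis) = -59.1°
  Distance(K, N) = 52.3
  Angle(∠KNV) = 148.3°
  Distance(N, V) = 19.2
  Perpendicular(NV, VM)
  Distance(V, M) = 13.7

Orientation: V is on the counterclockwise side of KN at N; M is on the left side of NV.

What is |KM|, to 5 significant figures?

65.171

K is at the origin; KN runs at -59.1° with length 52.3, so N = 52.3·(cos -59.1°, sin -59.1°) = (26.858, -44.877). ∠KNV = 148.3°, so NV runs at -59.1° + (180° − 148.3°) = -27.400° from the x-axis; with |NV| = 19.2, V = N + 19.2·(cos -27.400°, sin -27.400°) = (43.904, -53.713). NV ⟂ VM; with |VM| = 13.7 on the left of NV, M = V + 13.7·(0.46020, 0.88782) = (50.209, -41.550). Then |KM| = |M − K| = 65.171.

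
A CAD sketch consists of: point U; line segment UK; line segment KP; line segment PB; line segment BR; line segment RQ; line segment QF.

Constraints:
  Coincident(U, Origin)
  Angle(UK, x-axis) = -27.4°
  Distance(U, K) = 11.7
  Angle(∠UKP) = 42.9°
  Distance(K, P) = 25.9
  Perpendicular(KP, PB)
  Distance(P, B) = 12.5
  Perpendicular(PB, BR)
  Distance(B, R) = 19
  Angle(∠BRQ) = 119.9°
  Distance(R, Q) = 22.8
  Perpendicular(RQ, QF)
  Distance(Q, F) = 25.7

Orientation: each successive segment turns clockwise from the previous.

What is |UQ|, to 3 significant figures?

20.0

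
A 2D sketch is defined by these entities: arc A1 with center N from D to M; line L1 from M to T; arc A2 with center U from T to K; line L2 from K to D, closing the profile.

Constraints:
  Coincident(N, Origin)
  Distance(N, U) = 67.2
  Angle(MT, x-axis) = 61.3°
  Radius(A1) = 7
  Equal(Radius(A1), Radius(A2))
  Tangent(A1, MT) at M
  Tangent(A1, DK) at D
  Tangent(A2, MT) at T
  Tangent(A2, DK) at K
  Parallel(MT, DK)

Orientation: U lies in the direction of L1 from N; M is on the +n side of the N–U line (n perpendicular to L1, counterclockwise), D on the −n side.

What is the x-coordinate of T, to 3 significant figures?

26.1

The slot axis is L1's direction at 61.3°, so u = (cos 61.3°, sin 61.3°) = (0.480, 0.877) and n = (−sin 61.3°, cos 61.3°) = (-0.877, 0.480). N is at the origin and U lies 67.2 along u from N, so U = 67.2·u = (32.3, 58.9). Tangency of A1 to both parallel lines with radius 7.0 puts M and D at N ± 7.0·n: M = (-6.14, 3.36), D = (6.14, -3.36). Equal radii place T and K the same way about U: T = U + 7.0·n = (26.1, 62.3), K = U − 7.0·n = (38.4, 55.6). So T.x = 26.1.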